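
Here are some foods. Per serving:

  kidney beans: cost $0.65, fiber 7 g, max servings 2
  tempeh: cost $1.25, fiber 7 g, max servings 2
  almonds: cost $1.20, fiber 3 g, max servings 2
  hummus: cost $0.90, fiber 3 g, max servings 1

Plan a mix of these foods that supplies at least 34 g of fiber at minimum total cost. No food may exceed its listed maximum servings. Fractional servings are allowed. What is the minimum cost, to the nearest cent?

Cost per g of fiber: kidney beans $0.0929, tempeh $0.1786, hummus $0.3000, almonds $0.4000.
Take 2 servings of kidney beans: +14.0 g fiber for $1.30 (total $1.30, still need 20.0 g).
Take 2 servings of tempeh: +14.0 g fiber for $2.50 (total $3.80, still need 6.0 g).
Take 1 serving of hummus: +3.0 g fiber for $0.90 (total $4.70, still need 3.0 g).
Take 1 serving of almonds: +3.0 g fiber for $1.20 (total $5.90, still need 0.0 g).
Greedy by cheapest-per-g is optimal for a single linear constraint, so the minimum cost is $5.90.

$5.90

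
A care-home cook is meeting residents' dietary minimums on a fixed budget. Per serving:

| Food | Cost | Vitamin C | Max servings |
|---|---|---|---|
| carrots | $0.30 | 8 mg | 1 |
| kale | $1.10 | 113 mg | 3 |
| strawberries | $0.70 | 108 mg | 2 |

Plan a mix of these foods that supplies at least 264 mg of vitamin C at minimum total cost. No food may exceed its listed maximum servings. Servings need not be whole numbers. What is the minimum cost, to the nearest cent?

$1.87

Cost per mg of vitamin C: strawberries $0.0065, kale $0.0097, carrots $0.0375.
Take 2 servings of strawberries: +216.0 mg vitamin C for $1.40 (total $1.40, still need 48.0 mg).
Take 0.4248 servings of kale: +48.0 mg vitamin C for $0.47 (total $1.87, still need 0.0 mg).
Greedy by cheapest-per-mg is optimal for a single linear constraint, so the minimum cost is $1.87.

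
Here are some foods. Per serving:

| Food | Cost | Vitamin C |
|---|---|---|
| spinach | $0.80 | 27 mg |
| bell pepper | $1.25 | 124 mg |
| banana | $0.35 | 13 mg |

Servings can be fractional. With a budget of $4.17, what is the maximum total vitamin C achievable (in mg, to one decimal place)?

413.7 mg

Vitamin C per dollar: bell pepper 99.2, banana 37.14, spinach 33.75.
With no serving limits, spend the whole cost allowance on bell pepper: $4.17 / $1.25 × 124 mg = 413.7 mg.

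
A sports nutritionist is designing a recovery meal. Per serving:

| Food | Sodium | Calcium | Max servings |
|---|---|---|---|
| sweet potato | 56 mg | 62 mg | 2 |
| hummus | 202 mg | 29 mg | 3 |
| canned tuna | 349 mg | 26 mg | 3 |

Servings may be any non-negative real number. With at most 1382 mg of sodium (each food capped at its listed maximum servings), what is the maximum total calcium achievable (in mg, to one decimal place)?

260.5 mg

Calcium per mg sodium: sweet potato 1.107, hummus 0.1436, canned tuna 0.0745.
Take 2 servings of sweet potato: uses 112 mg sodium, +124.0 mg calcium (running total 124.0 mg).
Take 3 servings of hummus: uses 606 mg sodium, +87.0 mg calcium (running total 211.0 mg).
Take 1.903 servings of canned tuna: uses 664 mg sodium, +49.5 mg calcium (running total 260.5 mg).
Greedy by best ratio exhausts the sodium allowance optimally: 260.5 mg.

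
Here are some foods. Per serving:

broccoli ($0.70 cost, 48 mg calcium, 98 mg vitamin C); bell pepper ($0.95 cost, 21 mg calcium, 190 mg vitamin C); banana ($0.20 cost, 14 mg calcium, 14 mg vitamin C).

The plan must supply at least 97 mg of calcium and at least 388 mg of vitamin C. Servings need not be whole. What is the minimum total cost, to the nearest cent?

With two linear requirements the optimum uses one or two foods; enumerate the corners.
broccoli only: max(97/48, 388/98) = 3.959 servings → $2.77.
bell pepper only: max(97/21, 388/190) = 4.619 servings → $4.39.
banana only: max(97/14, 388/14) = 27.71 servings → $5.54.
broccoli + bell pepper with both tight: 1.456 servings and 1.291 servings → $2.25.
broccoli + banana with both targets exact would need a negative amount; discard.
bell pepper + banana with both tight: 1.722 servings and 4.346 servings → $2.50.
So the least-cost plan costs $2.25.

$2.25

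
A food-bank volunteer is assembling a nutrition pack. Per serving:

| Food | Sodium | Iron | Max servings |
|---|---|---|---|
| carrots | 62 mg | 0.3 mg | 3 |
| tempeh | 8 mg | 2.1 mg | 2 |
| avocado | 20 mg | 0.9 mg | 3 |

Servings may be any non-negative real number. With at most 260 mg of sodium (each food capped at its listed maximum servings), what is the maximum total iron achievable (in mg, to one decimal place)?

Iron per mg sodium: tempeh 0.2625, avocado 0.045, carrots 0.004839.
Take 2 servings of tempeh: uses 16 mg sodium, +4.2 mg iron (running total 4.2 mg).
Take 3 servings of avocado: uses 60 mg sodium, +2.7 mg iron (running total 6.9 mg).
Take 2.968 servings of carrots: uses 184 mg sodium, +0.9 mg iron (running total 7.8 mg).
Filling greedily by iron-per-mg sodium is optimal for one linear limit, giving 7.8 mg.

7.8 mg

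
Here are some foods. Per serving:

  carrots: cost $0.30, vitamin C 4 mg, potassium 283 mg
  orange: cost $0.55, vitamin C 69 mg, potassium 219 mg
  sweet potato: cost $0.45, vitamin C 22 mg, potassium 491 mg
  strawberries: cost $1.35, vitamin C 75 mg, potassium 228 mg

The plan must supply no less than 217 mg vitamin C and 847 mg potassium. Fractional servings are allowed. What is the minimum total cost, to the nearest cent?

The cheapest plan sits at a corner of the feasible region — with two constraints it uses at most two foods.
carrots only: max(217/4, 847/283) = 54.25 servings → $16.27.
orange only: max(217/69, 847/219) = 3.868 servings → $2.13.
sweet potato only: max(217/22, 847/491) = 9.864 servings → $4.44.
strawberries only: max(217/75, 847/228) = 3.715 servings → $5.02.
carrots + orange with both tight: 0.5855 servings and 3.111 servings → $1.89.
carrots + sweet potato: intersection lies outside the first quadrant.
carrots + strawberries with both tight: 0.6916 servings and 2.856 servings → $4.06.
orange + sweet potato with both tight: 3.025 servings and 0.3758 servings → $1.83.
orange + strawberries: the both-tight solution has a negative serving — not a feasible corner.
sweet potato + strawberries with both tight: 0.4417 servings and 2.764 servings → $3.93.
So the least-cost plan costs $1.83.

$1.83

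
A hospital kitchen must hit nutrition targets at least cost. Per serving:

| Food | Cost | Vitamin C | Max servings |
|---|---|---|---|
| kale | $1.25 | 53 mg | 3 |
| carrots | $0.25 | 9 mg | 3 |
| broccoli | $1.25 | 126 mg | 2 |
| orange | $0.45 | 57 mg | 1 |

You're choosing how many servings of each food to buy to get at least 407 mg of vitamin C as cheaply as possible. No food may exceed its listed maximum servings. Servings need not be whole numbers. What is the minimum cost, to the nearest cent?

Cost per mg of vitamin C: orange $0.0079, broccoli $0.0099, kale $0.0236, carrots $0.0278.
Take 1 serving of orange: +57.0 mg vitamin C for $0.45 (total $0.45, still need 350.0 mg).
Take 2 servings of broccoli: +252.0 mg vitamin C for $2.50 (total $2.95, still need 98.0 mg).
Take 1.849 servings of kale: +98.0 mg vitamin C for $2.31 (total $5.26, still need 0.0 mg).
Filling from the cheapest source first is optimal under one linear minimum: $5.26.

$5.26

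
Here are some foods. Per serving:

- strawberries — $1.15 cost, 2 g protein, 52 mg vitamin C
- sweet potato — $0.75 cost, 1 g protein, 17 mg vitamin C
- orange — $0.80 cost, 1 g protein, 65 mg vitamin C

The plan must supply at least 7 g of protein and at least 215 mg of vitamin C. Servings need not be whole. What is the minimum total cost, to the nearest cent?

With two linear requirements the optimum uses one or two foods; enumerate the corners.
strawberries only: max(7/2, 215/52) = 4.135 servings → $4.75.
sweet potato only: max(7/1, 215/17) = 12.65 servings → $9.49.
orange only: max(7/1, 215/65) = 7 servings → $5.60.
strawberries + sweet potato: the both-tight solution has a negative serving — not a feasible corner.
strawberries + orange with both tight: 3.077 servings and 0.8462 servings → $4.22.
sweet potato + orange with both tight: 5 servings and 2 servings → $5.35.
The minimum over all feasible corners is $4.22.

$4.22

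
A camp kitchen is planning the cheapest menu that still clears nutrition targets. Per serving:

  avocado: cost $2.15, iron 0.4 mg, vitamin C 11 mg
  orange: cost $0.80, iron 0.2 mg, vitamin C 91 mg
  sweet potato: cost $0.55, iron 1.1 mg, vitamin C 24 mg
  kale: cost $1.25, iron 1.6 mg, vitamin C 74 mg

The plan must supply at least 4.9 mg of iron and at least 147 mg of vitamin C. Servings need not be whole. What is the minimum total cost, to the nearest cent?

$2.77

An LP optimum is at a vertex; with two nutrient constraints at most two foods are used. Check each candidate.
avocado only: max(4.9/0.4, 147/11) = 13.36 servings → $28.73.
orange only: max(4.9/0.2, 147/91) = 24.5 servings → $19.60.
sweet potato only: max(4.9/1.1, 147/24) = 6.125 servings → $3.37.
kale only: max(4.9/1.6, 147/74) = 3.062 servings → $3.83.
avocado + orange with both tight: 12.18 servings and 0.1433 servings → $26.30.
avocado + sweet potato: intersection lies outside the first quadrant.
avocado + kale with both tight: 10.62 servings and 0.4083 servings → $23.34.
orange + sweet potato with both tight: 0.4627 servings and 4.37 servings → $2.77.
orange + kale: intersection lies outside the first quadrant.
sweet potato + kale with both tight: 2.963 servings and 1.026 servings → $2.91.
The minimum over all feasible corners is $2.77.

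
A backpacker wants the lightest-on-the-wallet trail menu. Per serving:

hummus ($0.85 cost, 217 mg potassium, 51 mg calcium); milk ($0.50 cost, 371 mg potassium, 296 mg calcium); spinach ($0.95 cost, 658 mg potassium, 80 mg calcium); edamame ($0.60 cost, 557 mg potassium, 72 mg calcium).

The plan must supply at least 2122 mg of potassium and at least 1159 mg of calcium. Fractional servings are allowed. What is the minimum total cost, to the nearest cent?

For a min-cost LP with two ≥-constraints, a basic feasible solution has at most two positive variables.
hummus only: max(2122/217, 1159/51) = 22.73 servings → $19.32.
milk only: max(2122/371, 1159/296) = 5.72 servings → $2.86.
spinach only: max(2122/658, 1159/80) = 14.49 servings → $13.76.
edamame only: max(2122/557, 1159/72) = 16.1 servings → $9.66.
hummus + milk with both tight: 4.373 servings and 3.162 servings → $5.30.
hummus + spinach: the both-tight solution has a negative serving — not a feasible corner.
hummus + edamame: intersection lies outside the first quadrant.
milk + spinach with both tight: 3.591 servings and 1.2 servings → $2.94.
milk + edamame with both tight: 3.567 servings and 1.434 servings → $2.64.
spinach + edamame: the both-tight solution has a negative serving — not a feasible corner.
Cheapest feasible corner: $2.64.

$2.64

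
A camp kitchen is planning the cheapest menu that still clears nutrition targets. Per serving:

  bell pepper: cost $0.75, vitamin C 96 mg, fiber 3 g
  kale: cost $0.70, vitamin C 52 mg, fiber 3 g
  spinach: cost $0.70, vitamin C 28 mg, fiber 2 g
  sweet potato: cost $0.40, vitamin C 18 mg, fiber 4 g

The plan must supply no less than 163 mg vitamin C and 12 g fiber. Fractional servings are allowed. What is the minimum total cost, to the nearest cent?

$1.79

This is a tiny linear program; its minimum lies at a vertex of the feasible set. List the vertices and price them.
bell pepper only: max(163/96, 12/3) = 4 servings → $3.00.
kale only: max(163/52, 12/3) = 4 servings → $2.80.
spinach only: max(163/28, 12/2) = 6 servings → $4.20.
sweet potato only: max(163/18, 12/4) = 9.056 servings → $3.62.
bell pepper + kale: the both-tight solution has a negative serving — not a feasible corner.
bell pepper + spinach with both targets exact would need a negative amount; discard.
bell pepper + sweet potato with both tight: 1.321 servings and 2.009 servings → $1.79.
kale + spinach with both targets exact would need a negative amount; discard.
kale + sweet potato with both tight: 2.831 servings and 0.8766 servings → $2.33.
spinach + sweet potato with both tight: 5.737 servings and 0.1316 servings → $4.07.
So the least-cost plan costs $1.79.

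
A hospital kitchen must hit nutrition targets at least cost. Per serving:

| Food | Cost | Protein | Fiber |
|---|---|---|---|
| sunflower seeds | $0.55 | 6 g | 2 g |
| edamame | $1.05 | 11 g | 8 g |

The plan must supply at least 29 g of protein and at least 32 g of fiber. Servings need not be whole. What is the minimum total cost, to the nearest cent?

At the optimum either one food covers both requirements or two foods hit both targets exactly; no other combination can be cheaper.
sunflower seeds only: max(29/6, 32/2) = 16 servings → $8.80.
edamame only: max(29/11, 32/8) = 4 servings → $4.20.
sunflower seeds + edamame with both targets exact would need a negative amount; discard.
Cheapest feasible corner: $4.20.

$4.20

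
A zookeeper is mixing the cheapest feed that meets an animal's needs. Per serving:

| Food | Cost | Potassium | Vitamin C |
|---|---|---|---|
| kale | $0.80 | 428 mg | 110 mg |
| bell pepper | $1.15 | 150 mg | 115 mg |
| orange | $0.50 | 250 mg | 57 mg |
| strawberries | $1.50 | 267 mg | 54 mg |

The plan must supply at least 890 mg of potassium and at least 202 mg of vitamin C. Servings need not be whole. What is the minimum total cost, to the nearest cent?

kale only: max(890/428, 202/110) = 2.079 servings → $1.66.
bell pepper only: max(890/150, 202/115) = 5.933 servings → $6.82.
orange only: max(890/250, 202/57) = 3.56 servings → $1.78.
strawberries only: max(890/267, 202/54) = 3.741 servings → $5.61.
kale + bell pepper with both targets exact would need a negative amount; discard.
kale + orange with both targets exact would need a negative amount; discard.
kale + strawberries with both tight: 0.9386 servings and 1.829 servings → $3.49.
bell pepper + orange: intersection lies outside the first quadrant.
bell pepper + strawberries with both tight: 0.2599 servings and 3.187 servings → $5.08.
orange + strawberries with both tight: 3.417 servings and 0.1338 servings → $1.91.
The minimum over all feasible corners is $1.66.

$1.66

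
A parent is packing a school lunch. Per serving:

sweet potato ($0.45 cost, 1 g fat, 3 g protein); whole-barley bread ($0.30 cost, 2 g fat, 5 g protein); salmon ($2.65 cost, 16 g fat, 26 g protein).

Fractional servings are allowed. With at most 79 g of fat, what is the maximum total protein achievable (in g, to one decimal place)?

237.0 g

Protein per g fat: sweet potato 3, whole-barley bread 2.5, salmon 1.625.
With no serving limits, spend the whole fat allowance on sweet potato: 79 g / 1 g × 3 g = 237.0 g.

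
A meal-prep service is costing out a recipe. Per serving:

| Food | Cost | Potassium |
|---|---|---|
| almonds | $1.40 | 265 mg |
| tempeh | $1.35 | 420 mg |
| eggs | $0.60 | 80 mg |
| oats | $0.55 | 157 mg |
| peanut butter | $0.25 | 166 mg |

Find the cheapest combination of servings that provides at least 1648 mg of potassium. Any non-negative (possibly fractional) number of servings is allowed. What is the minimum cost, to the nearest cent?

$2.48

Cost per mg of potassium: peanut butter $0.0015, tempeh $0.0032, oats $0.0035, almonds $0.0053, eggs $0.0075.
With no serving limits, use only peanut butter: 1648 mg / 166 mg = 9.928 servings × $0.25 = $2.48.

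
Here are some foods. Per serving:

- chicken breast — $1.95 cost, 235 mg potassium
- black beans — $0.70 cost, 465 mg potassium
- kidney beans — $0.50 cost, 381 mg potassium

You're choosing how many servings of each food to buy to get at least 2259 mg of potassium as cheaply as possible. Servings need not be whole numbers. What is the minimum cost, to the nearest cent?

$2.96

Cost per mg of potassium: kidney beans $0.0013, black beans $0.0015, chicken breast $0.0083.
With no serving limits, use only kidney beans: 2259 mg / 381 mg = 5.929 servings × $0.50 = $2.96.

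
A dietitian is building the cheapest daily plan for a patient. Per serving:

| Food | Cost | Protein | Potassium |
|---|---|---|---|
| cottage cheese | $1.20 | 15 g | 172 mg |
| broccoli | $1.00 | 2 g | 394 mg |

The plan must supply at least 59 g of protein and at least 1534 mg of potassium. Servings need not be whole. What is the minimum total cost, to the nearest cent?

$6.66

cottage cheese only: max(59/15, 1534/172) = 8.919 servings → $10.70.
broccoli only: max(59/2, 1534/394) = 29.5 servings → $29.50.
cottage cheese + broccoli with both tight: 3.625 servings and 2.311 servings → $6.66.
The minimum over all feasible corners is $6.66.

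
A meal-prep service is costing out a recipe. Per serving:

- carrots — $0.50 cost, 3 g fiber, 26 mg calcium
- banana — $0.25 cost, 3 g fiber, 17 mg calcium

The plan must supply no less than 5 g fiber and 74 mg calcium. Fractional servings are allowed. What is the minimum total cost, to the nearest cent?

carrots only: max(5/3, 74/26) = 2.846 servings → $1.42.
banana only: max(5/3, 74/17) = 4.353 servings → $1.09.
carrots + banana: intersection lies outside the first quadrant.
So the least-cost plan costs $1.09.

$1.09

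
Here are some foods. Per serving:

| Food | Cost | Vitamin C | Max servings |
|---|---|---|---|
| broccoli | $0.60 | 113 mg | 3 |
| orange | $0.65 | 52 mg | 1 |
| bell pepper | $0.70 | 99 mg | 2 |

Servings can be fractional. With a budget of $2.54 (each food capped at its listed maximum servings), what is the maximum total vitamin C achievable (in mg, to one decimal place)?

Vitamin C per dollar: broccoli 188.3, bell pepper 141.4, orange 80.
Take 3 servings of broccoli: spends $1.80, +339.0 mg vitamin C (running total 339.0 mg).
Take 1.057 servings of bell pepper: spends $0.74, +104.7 mg vitamin C (running total 443.7 mg).
Filling greedily by vitamin C-per-dollar is optimal for one linear limit, giving 443.7 mg.

443.7 mg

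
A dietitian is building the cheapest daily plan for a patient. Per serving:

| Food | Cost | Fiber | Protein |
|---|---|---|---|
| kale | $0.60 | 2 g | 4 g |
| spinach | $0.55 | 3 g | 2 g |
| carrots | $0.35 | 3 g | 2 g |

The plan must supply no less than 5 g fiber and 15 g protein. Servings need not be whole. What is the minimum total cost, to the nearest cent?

$2.25

kale only: max(5/2, 15/4) = 3.75 servings → $2.25.
spinach only: max(5/3, 15/2) = 7.5 servings → $4.12.
carrots only: max(5/3, 15/2) = 7.5 servings → $2.62.
kale + spinach with both targets exact would need a negative amount; discard.
kale + carrots: the both-tight solution has a negative serving — not a feasible corner.
spinach + carrots (both tight): parallel constraints — no distinct corner.
So the least-cost plan costs $2.25.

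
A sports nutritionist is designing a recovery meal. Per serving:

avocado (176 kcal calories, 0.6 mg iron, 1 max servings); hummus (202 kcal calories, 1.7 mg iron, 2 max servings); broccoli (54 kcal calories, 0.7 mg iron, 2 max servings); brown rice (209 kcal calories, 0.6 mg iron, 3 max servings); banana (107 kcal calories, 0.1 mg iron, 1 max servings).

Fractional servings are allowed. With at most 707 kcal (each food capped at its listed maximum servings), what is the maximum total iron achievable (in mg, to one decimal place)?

Iron per kcal: broccoli 0.01296, hummus 0.008416, avocado 0.003409, brown rice 0.002871, banana 0.0009346.
Take 2 servings of broccoli: uses 108 kcal, +1.4 mg iron (running total 1.4 mg).
Take 2 servings of hummus: uses 404 kcal, +3.4 mg iron (running total 4.8 mg).
Take 1 serving of avocado: uses 176 kcal, +0.6 mg iron (running total 5.4 mg).
Take 0.09091 servings of brown rice: uses 19 kcal, +0.1 mg iron (running total 5.5 mg).
Greedy by best ratio exhausts the calories allowance optimally: 5.5 mg.

5.5 mg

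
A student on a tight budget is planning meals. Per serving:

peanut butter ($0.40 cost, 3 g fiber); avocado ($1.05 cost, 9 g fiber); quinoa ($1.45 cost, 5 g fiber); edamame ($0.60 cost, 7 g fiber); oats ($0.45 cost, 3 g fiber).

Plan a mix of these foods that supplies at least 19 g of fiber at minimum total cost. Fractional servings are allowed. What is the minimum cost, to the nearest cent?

$1.63

Cost per g of fiber: edamame $0.0857, avocado $0.1167, peanut butter $0.1333, oats $0.1500, quinoa $0.2900.
With no serving limits, use only edamame: 19 g / 7 g = 2.714 servings × $0.60 = $1.63.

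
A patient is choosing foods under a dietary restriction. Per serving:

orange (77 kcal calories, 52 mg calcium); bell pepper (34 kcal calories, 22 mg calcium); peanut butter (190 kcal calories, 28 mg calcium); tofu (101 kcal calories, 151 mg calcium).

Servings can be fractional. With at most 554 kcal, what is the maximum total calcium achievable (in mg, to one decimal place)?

Calcium per kcal: tofu 1.495, orange 0.6753, bell pepper 0.6471, peanut butter 0.1474.
With no serving limits, spend the whole calories allowance on tofu: 554 kcal / 101 kcal × 151 mg = 828.3 mg.

828.3 mg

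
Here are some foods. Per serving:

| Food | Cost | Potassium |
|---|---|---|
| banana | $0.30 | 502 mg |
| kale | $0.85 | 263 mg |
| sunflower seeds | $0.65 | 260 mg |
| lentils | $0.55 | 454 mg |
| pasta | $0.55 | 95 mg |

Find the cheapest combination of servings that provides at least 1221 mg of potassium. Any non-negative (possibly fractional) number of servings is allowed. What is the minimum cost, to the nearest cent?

$0.73

Cost per mg of potassium: banana $0.0006, lentils $0.0012, sunflower seeds $0.0025, kale $0.0032, pasta $0.0058.
With no serving limits, use only banana: 1221 mg / 502 mg = 2.432 servings × $0.30 = $0.73.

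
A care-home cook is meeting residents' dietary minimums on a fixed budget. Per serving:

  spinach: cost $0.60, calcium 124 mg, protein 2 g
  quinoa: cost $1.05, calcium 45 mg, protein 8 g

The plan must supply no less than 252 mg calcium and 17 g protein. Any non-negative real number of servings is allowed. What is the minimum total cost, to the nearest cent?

$2.70

For a min-cost LP with two ≥-constraints, a basic feasible solution has at most two positive variables.
spinach only: max(252/124, 17/2) = 8.5 servings → $5.10.
quinoa only: max(252/45, 17/8) = 5.6 servings → $5.88.
spinach + quinoa with both tight: 1.387 servings and 1.778 servings → $2.70.
So the least-cost plan costs $2.70.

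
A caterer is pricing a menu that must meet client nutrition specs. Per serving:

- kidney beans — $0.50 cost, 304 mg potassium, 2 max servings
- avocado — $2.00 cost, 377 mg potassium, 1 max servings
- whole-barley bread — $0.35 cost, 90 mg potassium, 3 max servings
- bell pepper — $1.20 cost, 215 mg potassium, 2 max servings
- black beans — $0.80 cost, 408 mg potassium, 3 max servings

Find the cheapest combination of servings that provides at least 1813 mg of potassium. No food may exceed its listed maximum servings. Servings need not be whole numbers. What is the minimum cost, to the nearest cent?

$3.36

Cost per mg of potassium: kidney beans $0.0016, black beans $0.0020, whole-barley bread $0.0039, avocado $0.0053, bell pepper $0.0056.
Take 2 servings of kidney beans: +608.0 mg potassium for $1.00 (total $1.00, still need 1205.0 mg).
Take 2.953 servings of black beans: +1205.0 mg potassium for $2.36 (total $3.36, still need 0.0 mg).
Filling from the cheapest source first is optimal under one linear minimum: $3.36.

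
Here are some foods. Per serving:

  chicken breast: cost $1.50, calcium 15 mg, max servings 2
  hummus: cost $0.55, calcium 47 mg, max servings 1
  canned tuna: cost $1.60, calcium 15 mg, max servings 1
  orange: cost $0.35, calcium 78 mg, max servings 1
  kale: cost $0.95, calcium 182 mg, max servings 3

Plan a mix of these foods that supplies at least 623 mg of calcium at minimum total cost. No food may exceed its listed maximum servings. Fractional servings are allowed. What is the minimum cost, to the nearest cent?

Cost per mg of calcium: orange $0.0045, kale $0.0052, hummus $0.0117, chicken breast $0.1000, canned tuna $0.1067.
Take 1 serving of orange: +78.0 mg calcium for $0.35 (total $0.35, still need 545.0 mg).
Take 2.995 servings of kale: +545.0 mg calcium for $2.84 (total $3.19, still need 0.0 mg).
Filling from the cheapest source first is optimal under one linear minimum: $3.19.

$3.19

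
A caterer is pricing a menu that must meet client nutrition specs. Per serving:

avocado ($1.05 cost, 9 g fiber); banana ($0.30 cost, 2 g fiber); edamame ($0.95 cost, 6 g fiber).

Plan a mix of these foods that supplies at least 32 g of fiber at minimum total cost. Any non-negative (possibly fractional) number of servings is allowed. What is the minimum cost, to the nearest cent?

$3.73

Cost per g of fiber: avocado $0.1167, banana $0.1500, edamame $0.1583.
With no serving limits, use only avocado: 32 g / 9 g = 3.556 servings × $1.05 = $3.73.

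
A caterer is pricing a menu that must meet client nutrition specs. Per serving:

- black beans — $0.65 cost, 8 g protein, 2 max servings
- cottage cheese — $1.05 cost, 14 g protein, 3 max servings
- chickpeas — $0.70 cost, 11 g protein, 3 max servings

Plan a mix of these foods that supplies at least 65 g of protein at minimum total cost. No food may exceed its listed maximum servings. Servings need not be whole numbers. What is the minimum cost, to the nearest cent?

Cost per g of protein: chickpeas $0.0636, cottage cheese $0.0750, black beans $0.0813.
Take 3 servings of chickpeas: +33.0 g protein for $2.10 (total $2.10, still need 32.0 g).
Take 2.286 servings of cottage cheese: +32.0 g protein for $2.40 (total $4.50, still need 0.0 g).
Filling from the cheapest source first is optimal under one linear minimum: $4.50.

$4.50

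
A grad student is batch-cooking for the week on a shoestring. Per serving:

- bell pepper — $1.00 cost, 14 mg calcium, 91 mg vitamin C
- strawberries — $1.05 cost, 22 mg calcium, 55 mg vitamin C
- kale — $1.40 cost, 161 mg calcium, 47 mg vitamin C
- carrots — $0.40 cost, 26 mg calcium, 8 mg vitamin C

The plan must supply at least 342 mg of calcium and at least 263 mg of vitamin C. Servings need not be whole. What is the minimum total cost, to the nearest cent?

$4.62

bell pepper only: max(342/14, 263/91) = 24.43 servings → $24.43.
strawberries only: max(342/22, 263/55) = 15.55 servings → $16.32.
kale only: max(342/161, 263/47) = 5.596 servings → $7.83.
carrots only: max(342/26, 263/8) = 32.88 servings → $13.15.
bell pepper + strawberries: the both-tight solution has a negative serving — not a feasible corner.
bell pepper + kale with both tight: 1.877 servings and 1.961 servings → $4.62.
bell pepper + carrots with both tight: 1.82 servings and 12.17 servings → $6.69.
strawberries + kale with both tight: 3.359 servings and 1.665 servings → $5.86.
strawberries + carrots with both tight: 3.271 servings and 10.39 servings → $7.59.
kale + carrots: intersection lies outside the first quadrant.
Cheapest feasible corner: $4.62.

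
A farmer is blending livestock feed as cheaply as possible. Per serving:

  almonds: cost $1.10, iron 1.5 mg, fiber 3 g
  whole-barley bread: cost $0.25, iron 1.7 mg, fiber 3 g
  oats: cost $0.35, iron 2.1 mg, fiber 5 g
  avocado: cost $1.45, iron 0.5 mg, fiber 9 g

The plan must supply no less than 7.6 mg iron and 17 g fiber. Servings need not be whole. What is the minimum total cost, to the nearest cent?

Minimising a linear cost over {iron ≥ 7.6, fiber ≥ 17, servings ≥ 0} — the optimum is at a vertex, using one or two foods.
almonds only: max(7.6/1.5, 17/3) = 5.667 servings → $6.23.
whole-barley bread only: max(7.6/1.7, 17/3) = 5.667 servings → $1.42.
oats only: max(7.6/2.1, 17/5) = 3.619 servings → $1.27.
avocado only: max(7.6/0.5, 17/9) = 15.2 servings → $22.04.
almonds + whole-barley bread: intersection lies outside the first quadrant.
almonds + oats with both tight: 1.917 servings and 2.25 servings → $2.90.
almonds + avocado with both tight: 4.992 servings and 0.225 servings → $5.82.
whole-barley bread + oats with both tight: 1.045 servings and 2.773 servings → $1.23.
whole-barley bread + avocado with both tight: 4.341 servings and 0.442 servings → $1.73.
oats + avocado with both targets exact would need a negative amount; discard.
Cheapest feasible corner: $1.23.

$1.23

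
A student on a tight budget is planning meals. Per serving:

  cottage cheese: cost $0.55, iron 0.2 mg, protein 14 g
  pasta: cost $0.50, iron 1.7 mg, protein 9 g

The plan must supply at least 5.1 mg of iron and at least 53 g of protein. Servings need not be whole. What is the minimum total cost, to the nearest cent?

$2.49

A basic optimal solution has at most two foods positive. Try each food alone and each pair with both targets met exactly.
cottage cheese only: max(5.1/0.2, 53/14) = 25.5 servings → $14.03.
pasta only: max(5.1/1.7, 53/9) = 5.889 servings → $2.94.
cottage cheese + pasta with both tight: 2.009 servings and 2.764 servings → $2.49.
The minimum over all feasible corners is $2.49.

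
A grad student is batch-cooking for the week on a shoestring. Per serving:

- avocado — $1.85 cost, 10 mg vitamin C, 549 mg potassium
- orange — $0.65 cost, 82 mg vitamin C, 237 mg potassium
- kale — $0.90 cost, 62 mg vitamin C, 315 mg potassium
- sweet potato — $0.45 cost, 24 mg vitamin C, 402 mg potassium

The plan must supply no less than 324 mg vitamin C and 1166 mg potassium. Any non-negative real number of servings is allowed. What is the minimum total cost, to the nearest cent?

Minimising a linear cost over {vitamin C ≥ 324, potassium ≥ 1166, servings ≥ 0} — the optimum is at a vertex, using one or two foods.
avocado only: max(324/10, 1166/549) = 32.4 servings → $59.94.
orange only: max(324/82, 1166/237) = 4.92 servings → $3.20.
kale only: max(324/62, 1166/315) = 5.226 servings → $4.70.
sweet potato only: max(324/24, 1166/402) = 13.5 servings → $6.08.
avocado + orange with both tight: 0.4414 servings and 3.897 servings → $3.35.
avocado + kale: the both-tight solution has a negative serving — not a feasible corner.
avocado + sweet potato: intersection lies outside the first quadrant.
orange + kale with both tight: 2.673 servings and 1.69 servings → $3.26.
orange + sweet potato with both tight: 3.749 servings and 0.6901 servings → $2.75.
kale + sweet potato with both targets exact would need a negative amount; discard.
So the least-cost plan costs $2.75.

$2.75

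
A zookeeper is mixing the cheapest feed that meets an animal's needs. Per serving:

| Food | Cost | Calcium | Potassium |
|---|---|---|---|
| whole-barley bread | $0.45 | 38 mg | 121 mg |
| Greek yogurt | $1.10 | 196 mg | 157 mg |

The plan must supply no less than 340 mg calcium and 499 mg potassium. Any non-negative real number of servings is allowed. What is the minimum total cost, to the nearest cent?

$2.50

For a min-cost LP with two ≥-constraints, a basic feasible solution has at most two positive variables.
whole-barley bread only: max(340/38, 499/121) = 8.947 servings → $4.03.
Greek yogurt only: max(340/196, 499/157) = 3.178 servings → $3.50.
whole-barley bread + Greek yogurt with both tight: 2.503 servings and 1.249 servings → $2.50.
So the least-cost plan costs $2.50.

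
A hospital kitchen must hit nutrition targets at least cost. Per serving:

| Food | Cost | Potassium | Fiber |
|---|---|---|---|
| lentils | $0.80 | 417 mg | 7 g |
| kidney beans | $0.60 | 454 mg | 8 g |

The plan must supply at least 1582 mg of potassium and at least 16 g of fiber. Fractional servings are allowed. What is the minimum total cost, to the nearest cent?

lentils only: max(1582/417, 16/7) = 3.794 servings → $3.04.
kidney beans only: max(1582/454, 16/8) = 3.485 servings → $2.09.
lentils + kidney beans: the both-tight solution has a negative serving — not a feasible corner.
Cheapest feasible corner: $2.09.

$2.09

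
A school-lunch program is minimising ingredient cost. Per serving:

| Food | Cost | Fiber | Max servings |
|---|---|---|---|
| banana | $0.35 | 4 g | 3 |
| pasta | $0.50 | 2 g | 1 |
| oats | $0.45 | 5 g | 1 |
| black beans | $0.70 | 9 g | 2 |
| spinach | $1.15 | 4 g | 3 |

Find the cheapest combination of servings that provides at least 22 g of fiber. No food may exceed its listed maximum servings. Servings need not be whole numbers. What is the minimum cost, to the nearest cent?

Cost per g of fiber: black beans $0.0778, banana $0.0875, oats $0.0900, pasta $0.2500, spinach $0.2875.
Take 2 servings of black beans: +18.0 g fiber for $1.40 (total $1.40, still need 4.0 g).
Take 1 serving of banana: +4.0 g fiber for $0.35 (total $1.75, still need 0.0 g).
Greedy by cheapest-per-g is optimal for a single linear constraint, so the minimum cost is $1.75.

$1.75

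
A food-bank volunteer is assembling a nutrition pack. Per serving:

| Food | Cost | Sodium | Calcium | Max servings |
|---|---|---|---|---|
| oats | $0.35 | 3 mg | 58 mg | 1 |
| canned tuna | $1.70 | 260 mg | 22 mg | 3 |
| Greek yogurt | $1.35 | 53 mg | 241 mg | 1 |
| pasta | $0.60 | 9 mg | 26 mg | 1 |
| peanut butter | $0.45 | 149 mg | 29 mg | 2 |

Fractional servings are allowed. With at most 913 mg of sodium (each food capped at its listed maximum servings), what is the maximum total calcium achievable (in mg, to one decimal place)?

429.5 mg

Calcium per mg sodium: oats 19.33, Greek yogurt 4.547, pasta 2.889, peanut butter 0.1946, canned tuna 0.08462.
Take 1 serving of oats: uses 3 mg sodium, +58.0 mg calcium (running total 58.0 mg).
Take 1 serving of Greek yogurt: uses 53 mg sodium, +241.0 mg calcium (running total 299.0 mg).
Take 1 serving of pasta: uses 9 mg sodium, +26.0 mg calcium (running total 325.0 mg).
Take 2 servings of peanut butter: uses 298 mg sodium, +58.0 mg calcium (running total 383.0 mg).
Take 2.115 servings of canned tuna: uses 550 mg sodium, +46.5 mg calcium (running total 429.5 mg).
Greedy by best ratio exhausts the sodium allowance optimally: 429.5 mg.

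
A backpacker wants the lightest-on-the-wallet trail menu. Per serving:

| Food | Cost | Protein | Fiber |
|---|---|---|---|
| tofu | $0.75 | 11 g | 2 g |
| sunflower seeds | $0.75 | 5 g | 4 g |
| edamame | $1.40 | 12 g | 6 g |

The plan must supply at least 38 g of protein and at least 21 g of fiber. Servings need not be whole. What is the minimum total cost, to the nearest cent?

tofu only: max(38/11, 21/2) = 10.5 servings → $7.88.
sunflower seeds only: max(38/5, 21/4) = 7.6 servings → $5.70.
edamame only: max(38/12, 21/6) = 3.5 servings → $4.90.
tofu + sunflower seeds with both tight: 1.382 servings and 4.559 servings → $4.46.
tofu + edamame: intersection lies outside the first quadrant.
sunflower seeds + edamame with both tight: 1.333 servings and 2.611 servings → $4.66.
Cheapest feasible corner: $4.46.

$4.46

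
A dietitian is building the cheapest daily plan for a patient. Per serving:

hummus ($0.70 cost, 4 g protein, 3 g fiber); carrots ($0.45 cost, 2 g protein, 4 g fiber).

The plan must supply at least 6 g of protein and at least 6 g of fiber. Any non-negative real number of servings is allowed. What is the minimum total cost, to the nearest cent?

$1.11

The cheapest plan sits at a corner of the feasible region — with two constraints it uses at most two foods.
hummus only: max(6/4, 6/3) = 2 servings → $1.40.
carrots only: max(6/2, 6/4) = 3 servings → $1.35.
hummus + carrots with both tight: 1.2 servings and 0.6 servings → $1.11.
Cheapest feasible corner: $1.11.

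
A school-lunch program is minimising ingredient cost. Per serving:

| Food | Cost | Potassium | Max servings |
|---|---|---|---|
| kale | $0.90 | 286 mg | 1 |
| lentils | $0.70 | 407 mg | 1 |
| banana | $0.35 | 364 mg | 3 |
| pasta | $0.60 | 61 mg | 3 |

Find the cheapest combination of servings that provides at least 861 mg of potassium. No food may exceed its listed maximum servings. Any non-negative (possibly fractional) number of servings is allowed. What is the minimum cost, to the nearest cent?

$0.83

Cost per mg of potassium: banana $0.0010, lentils $0.0017, kale $0.0031, pasta $0.0098.
Take 2.365 servings of banana: +861.0 mg potassium for $0.83 (total $0.83, still need 0.0 mg).
Greedy by cheapest-per-mg is optimal for a single linear constraint, so the minimum cost is $0.83.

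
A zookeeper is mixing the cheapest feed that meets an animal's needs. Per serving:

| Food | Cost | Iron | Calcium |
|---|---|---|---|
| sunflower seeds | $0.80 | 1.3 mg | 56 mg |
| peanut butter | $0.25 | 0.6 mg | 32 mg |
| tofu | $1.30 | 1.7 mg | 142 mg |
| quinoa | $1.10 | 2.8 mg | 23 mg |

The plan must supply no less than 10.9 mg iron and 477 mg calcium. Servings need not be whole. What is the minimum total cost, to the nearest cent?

$4.49

An LP optimum is at a vertex; with two nutrient constraints at most two foods are used. Check each candidate.
sunflower seeds only: max(10.9/1.3, 477/56) = 8.518 servings → $6.81.
peanut butter only: max(10.9/0.6, 477/32) = 18.17 servings → $4.54.
tofu only: max(10.9/1.7, 477/142) = 6.412 servings → $8.34.
quinoa only: max(10.9/2.8, 477/23) = 20.74 servings → $22.81.
sunflower seeds + peanut butter with both tight: 7.825 servings and 1.212 servings → $6.56.
sunflower seeds + tofu with both tight: 8.243 servings and 0.1085 servings → $6.74.
sunflower seeds + quinoa with both targets exact would need a negative amount; discard.
peanut butter + tofu with both targets exact would need a negative amount; discard.
peanut butter + quinoa with both tight: 14.31 servings and 0.8259 servings → $4.49.
tofu + quinoa with both tight: 3.026 servings and 2.056 servings → $6.20.
The minimum over all feasible corners is $4.49.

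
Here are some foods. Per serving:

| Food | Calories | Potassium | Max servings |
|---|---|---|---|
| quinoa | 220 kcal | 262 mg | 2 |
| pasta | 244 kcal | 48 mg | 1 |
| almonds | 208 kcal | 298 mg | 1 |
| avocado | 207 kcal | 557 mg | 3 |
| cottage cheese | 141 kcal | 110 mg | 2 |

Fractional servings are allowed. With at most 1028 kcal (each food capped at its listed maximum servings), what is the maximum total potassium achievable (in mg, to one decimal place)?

2206.0 mg

Potassium per kcal: avocado 2.691, almonds 1.433, quinoa 1.191, cottage cheese 0.7801, pasta 0.1967.
Take 3 servings of avocado: uses 621 kcal, +1671.0 mg potassium (running total 1671.0 mg).
Take 1 serving of almonds: uses 208 kcal, +298.0 mg potassium (running total 1969.0 mg).
Take 0.9045 servings of quinoa: uses 199 kcal, +237.0 mg potassium (running total 2206.0 mg).
Greedy by best ratio exhausts the calories allowance optimally: 2206.0 mg.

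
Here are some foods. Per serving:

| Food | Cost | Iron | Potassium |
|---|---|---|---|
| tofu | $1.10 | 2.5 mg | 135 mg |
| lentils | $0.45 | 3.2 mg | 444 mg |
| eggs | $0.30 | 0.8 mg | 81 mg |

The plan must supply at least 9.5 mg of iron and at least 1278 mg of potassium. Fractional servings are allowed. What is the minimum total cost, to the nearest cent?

$1.34

Two binding constraints pin down two serving amounts, so the optimal mix uses at most two foods. The candidates are each food alone (scaled to the tighter of iron/potassium) and each pair with both constraints tight.
tofu only: max(9.5/2.5, 1278/135) = 9.467 servings → $10.41.
lentils only: max(9.5/3.2, 1278/444) = 2.969 servings → $1.34.
eggs only: max(9.5/0.8, 1278/81) = 15.78 servings → $4.73.
tofu + lentils with both tight: 0.1894 servings and 2.821 servings → $1.48.
tofu + eggs: the both-tight solution has a negative serving — not a feasible corner.
lentils + eggs with both tight: 2.634 servings and 1.337 servings → $1.59.
Cheapest feasible corner: $1.34.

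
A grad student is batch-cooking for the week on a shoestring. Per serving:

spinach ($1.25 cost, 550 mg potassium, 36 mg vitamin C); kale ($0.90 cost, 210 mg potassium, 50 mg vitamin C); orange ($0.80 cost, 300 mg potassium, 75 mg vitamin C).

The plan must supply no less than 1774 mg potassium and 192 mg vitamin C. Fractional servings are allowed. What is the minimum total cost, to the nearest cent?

The cheapest plan sits at a corner of the feasible region — with two constraints it uses at most two foods.
spinach only: max(1774/550, 192/36) = 5.333 servings → $6.67.
kale only: max(1774/210, 192/50) = 8.448 servings → $7.60.
orange only: max(1774/300, 192/75) = 5.913 servings → $4.73.
spinach + kale with both tight: 2.426 servings and 2.093 servings → $4.92.
spinach + orange with both tight: 2.478 servings and 1.371 servings → $4.19.
kale + orange with both targets exact would need a negative amount; discard.
The minimum over all feasible corners is $4.19.

$4.19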